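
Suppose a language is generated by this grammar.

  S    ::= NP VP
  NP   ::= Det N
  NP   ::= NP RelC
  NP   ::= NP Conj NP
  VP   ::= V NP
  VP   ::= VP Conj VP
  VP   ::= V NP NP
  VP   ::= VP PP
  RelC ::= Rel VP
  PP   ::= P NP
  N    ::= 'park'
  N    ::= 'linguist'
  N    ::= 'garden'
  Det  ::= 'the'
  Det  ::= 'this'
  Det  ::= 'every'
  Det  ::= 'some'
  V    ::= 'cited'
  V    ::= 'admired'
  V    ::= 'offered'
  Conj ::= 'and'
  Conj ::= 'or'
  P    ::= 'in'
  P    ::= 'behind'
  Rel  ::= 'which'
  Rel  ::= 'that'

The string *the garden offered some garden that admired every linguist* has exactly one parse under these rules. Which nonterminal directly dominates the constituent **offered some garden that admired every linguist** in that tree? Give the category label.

[S [NP [Det the] [N garden]] [VP [V offered] [NP [NP [Det some] [N garden]] [RelC [Rel that] [VP [V admired] [NP [Det every] [N linguist]]]]]]]
The span 'offered some garden that admired every linguist' is the VP node built by VP → V NP.
Its mother is the S built by S → NP VP.

S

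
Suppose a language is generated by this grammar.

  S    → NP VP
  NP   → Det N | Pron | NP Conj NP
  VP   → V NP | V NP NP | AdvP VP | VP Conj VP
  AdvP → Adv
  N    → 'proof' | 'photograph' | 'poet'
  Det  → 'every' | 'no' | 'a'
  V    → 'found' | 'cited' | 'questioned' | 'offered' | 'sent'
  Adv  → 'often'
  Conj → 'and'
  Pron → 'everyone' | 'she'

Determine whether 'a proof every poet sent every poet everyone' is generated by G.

For S → NP VP, the only prefix that parses as NP is 'a proof', but the remainder 'every poet sent every poet everyone' is not a VP under these rules.

Ungrammatical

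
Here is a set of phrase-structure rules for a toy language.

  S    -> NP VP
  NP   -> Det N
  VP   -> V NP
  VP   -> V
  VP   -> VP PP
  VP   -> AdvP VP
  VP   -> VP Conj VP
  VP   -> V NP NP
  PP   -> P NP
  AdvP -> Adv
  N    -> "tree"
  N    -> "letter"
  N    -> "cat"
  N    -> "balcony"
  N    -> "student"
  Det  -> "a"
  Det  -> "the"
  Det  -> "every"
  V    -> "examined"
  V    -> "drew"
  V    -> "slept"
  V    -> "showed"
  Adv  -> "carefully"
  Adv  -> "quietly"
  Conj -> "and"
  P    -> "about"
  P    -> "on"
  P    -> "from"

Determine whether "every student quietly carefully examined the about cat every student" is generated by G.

A Det word can never sit immediately before a P word in any string this grammar generates, so the substring 'the about' rules out a derivation.

Ungrammatical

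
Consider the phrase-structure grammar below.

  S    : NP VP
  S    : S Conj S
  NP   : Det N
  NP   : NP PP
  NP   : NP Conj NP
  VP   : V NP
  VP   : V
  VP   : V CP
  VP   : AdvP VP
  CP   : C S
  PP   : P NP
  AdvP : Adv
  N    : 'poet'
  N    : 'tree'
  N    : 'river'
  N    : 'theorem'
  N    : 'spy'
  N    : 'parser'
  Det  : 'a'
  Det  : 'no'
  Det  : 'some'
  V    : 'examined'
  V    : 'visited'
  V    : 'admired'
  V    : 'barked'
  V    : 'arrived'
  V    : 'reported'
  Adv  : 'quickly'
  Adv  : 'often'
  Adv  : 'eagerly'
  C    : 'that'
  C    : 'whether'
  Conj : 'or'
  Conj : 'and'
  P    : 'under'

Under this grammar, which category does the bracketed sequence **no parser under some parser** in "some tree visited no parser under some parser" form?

NP

S
  NP
    Det: some
    N: tree
  VP
    V: visited
    NP
      NP
        Det: no
        N: parser
      PP
        P: under
        NP
          Det: some
          N: parser
The span 'no parser under some parser' is the NP node built by NP → NP PP.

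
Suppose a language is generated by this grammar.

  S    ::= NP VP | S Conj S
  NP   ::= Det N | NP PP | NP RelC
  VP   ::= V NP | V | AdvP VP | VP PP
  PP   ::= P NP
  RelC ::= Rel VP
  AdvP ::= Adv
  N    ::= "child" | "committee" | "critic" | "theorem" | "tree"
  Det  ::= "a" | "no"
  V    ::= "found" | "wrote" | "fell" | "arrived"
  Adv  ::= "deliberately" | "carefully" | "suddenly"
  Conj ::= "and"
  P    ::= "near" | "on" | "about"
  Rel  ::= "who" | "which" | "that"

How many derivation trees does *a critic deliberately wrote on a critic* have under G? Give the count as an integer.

2

The two bracketings:
[S [NP [Det a] [N critic]] [VP [AdvP [Adv deliberately]] [VP [VP [V wrote]] [PP [P on] [NP [Det a] [N critic]]]]]]
[S [NP [Det a] [N critic]] [VP [VP [AdvP [Adv deliberately]] [VP [V wrote]]] [PP [P on] [NP [Det a] [N critic]]]]]
The trees differ in how a recursive rule is bracketed over the same span.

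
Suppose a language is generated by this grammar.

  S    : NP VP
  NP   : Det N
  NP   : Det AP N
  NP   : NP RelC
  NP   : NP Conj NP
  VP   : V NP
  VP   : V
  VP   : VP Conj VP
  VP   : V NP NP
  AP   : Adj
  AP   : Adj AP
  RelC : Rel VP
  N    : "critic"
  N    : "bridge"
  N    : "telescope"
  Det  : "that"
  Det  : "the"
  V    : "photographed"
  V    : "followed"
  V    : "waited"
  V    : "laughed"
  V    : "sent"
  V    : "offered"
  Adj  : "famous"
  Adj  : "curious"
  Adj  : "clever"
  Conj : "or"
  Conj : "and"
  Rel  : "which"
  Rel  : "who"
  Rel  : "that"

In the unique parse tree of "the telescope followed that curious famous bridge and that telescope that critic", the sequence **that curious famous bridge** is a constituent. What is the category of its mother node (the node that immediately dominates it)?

[S [NP [Det the] [N telescope]] [VP [V followed] [NP [NP [Det that] [AP [Adj curious] [AP [Adj famous]]] [N bridge]] [Conj and] [NP [Det that] [N telescope]]] [NP [Det that] [N critic]]]]
The span 'that curious famous bridge' is the NP node built by NP → Det AP N.
Its mother is the NP built by NP → NP Conj NP.

NP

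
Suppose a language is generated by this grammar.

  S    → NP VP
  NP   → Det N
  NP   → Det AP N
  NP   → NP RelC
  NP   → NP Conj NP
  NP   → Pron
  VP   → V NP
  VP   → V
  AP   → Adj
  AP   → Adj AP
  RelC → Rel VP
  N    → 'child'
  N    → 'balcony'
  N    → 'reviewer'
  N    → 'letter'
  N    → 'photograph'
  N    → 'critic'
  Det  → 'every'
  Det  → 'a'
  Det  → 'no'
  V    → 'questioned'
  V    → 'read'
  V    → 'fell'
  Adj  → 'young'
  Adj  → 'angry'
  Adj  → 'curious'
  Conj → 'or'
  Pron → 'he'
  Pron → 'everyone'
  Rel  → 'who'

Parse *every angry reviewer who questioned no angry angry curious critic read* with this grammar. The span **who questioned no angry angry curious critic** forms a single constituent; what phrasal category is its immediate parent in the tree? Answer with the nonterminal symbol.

S
  NP
    NP
      Det: every
      AP
        Adj: angry
      N: reviewer
    RelC
      Rel: who
      VP
        V: questioned
        NP
          Det: no
          AP
            Adj: angry
            AP
              Adj: angry
              AP
                Adj: curious
          N: critic
  VP
    V: read
The span 'who questioned no angry angry curious critic' is the RelC node built by RelC → Rel VP.
Its mother is the NP built by NP → NP RelC.

NP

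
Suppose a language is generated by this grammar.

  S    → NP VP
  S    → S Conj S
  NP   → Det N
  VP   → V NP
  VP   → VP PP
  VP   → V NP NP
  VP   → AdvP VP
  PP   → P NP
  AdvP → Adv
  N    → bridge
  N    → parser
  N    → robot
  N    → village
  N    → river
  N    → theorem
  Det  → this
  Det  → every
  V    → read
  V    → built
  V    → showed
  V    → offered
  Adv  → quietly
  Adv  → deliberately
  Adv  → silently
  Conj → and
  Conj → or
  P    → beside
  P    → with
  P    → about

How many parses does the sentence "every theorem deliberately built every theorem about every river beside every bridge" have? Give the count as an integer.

3

Two of the 3 distinct bracketings:
[S [NP [Det every] [N theorem]] [VP [VP [VP [AdvP [Adv deliberately]] [VP [V built] [NP [Det every] [N theorem]]]] [PP [P about] [NP [Det every] [N river]]]] [PP [P beside] [NP [Det every] [N bridge]]]]]
[S [NP [Det every] [N theorem]] [VP [VP [AdvP [Adv deliberately]] [VP [VP [V built] [NP [Det every] [N theorem]]] [PP [P about] [NP [Det every] [N river]]]]] [PP [P beside] [NP [Det every] [N bridge]]]]]
The trees differ in how a recursive rule is bracketed over the same span.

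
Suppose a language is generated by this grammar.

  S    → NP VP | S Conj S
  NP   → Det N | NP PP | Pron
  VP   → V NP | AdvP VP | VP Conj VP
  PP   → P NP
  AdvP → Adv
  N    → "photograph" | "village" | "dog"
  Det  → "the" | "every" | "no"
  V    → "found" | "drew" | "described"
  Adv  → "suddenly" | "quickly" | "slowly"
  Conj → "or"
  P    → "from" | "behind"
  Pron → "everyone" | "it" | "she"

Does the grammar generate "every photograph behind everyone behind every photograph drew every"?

For S → NP VP, every NP-prefix leaves a non-VP remainder: after 'every photograph' the remainder is not a VP; after 'every photograph behind everyone' the remainder is not a VP; after 'every photograph behind everyone behind every photograph' the remainder is not a VP. The alternative S rule S → S Conj S likewise has no satisfying split.

Ungrammatical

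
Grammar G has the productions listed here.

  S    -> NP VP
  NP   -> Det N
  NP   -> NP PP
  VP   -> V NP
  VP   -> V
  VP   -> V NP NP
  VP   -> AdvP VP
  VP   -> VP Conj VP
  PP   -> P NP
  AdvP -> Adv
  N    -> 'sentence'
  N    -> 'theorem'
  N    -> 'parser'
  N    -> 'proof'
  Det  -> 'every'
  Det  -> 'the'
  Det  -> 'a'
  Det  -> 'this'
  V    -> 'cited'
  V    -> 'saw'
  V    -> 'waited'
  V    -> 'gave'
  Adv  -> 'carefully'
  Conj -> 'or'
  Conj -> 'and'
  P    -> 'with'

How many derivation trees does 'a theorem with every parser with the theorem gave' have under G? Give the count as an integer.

2

The two bracketings:
[S [NP [NP [Det a] [N theorem]] [PP [P with] [NP [NP [Det every] [N parser]] [PP [P with] [NP [Det the] [N theorem]]]]]] [VP [V gave]]]
[S [NP [NP [NP [Det a] [N theorem]] [PP [P with] [NP [Det every] [N parser]]]] [PP [P with] [NP [Det the] [N theorem]]]] [VP [V gave]]]
The trees differ in how a recursive rule is bracketed over the same span.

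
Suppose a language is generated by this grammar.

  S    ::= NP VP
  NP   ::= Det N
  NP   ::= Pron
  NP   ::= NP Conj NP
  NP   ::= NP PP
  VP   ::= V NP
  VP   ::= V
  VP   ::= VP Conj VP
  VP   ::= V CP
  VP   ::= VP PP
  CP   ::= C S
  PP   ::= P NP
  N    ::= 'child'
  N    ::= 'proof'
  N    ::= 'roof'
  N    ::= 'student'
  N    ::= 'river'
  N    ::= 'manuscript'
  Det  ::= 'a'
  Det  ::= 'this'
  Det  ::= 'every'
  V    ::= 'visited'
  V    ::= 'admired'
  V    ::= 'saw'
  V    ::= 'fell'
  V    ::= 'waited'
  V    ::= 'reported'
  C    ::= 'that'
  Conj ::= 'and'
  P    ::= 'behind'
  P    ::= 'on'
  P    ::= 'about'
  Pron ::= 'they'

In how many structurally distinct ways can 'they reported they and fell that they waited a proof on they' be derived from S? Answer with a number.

Two of the 4 distinct bracketings:
[S [NP [Pron they]] [VP [VP [V reported] [NP [Pron they]]] [Conj and] [VP [V fell] [CP [C that] [S [NP [Pron they]] [VP [V waited] [NP [NP [Det a] [N proof]] [PP [P on] [NP [Pron they]]]]]]]]]]
[S [NP [Pron they]] [VP [VP [V reported] [NP [Pron they]]] [Conj and] [VP [V fell] [CP [C that] [S [NP [Pron they]] [VP [VP [V waited] [NP [Det a] [N proof]]] [PP [P on] [NP [Pron they]]]]]]]]]
The difference turns on whether NP → NP PP is used at the relevant span, versus an alternative expansion of NP.

4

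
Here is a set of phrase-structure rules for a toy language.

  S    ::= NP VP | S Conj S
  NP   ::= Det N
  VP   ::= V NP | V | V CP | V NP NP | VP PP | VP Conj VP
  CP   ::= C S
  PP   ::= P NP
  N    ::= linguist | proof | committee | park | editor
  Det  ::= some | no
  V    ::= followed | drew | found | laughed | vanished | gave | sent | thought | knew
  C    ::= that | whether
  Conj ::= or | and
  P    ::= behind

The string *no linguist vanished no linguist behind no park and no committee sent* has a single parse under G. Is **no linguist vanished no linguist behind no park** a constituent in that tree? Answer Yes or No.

[S [S [NP [Det no] [N linguist]] [VP [VP [V vanished] [NP [Det no] [N linguist]]] [PP [P behind] [NP [Det no] [N park]]]]] [Conj and] [S [NP [Det no] [N committee]] [VP [V sent]]]]
The words 'no linguist vanished no linguist behind no park' are exhaustively dominated by a single S node (built by S → NP VP), so they form a constituent.

Yes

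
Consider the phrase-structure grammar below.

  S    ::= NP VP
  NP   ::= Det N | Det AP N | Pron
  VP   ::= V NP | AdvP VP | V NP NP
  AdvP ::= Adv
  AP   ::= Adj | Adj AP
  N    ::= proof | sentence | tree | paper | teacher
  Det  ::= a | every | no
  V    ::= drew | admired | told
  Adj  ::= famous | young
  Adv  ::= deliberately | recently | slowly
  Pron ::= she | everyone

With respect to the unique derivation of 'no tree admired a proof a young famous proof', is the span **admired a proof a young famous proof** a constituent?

Yes

[S [NP [Det no] [N tree]] [VP [V admired] [NP [Det a] [N proof]] [NP [Det a] [AP [Adj young] [AP [Adj famous]]] [N proof]]]]
The words 'admired a proof a young famous proof' are exhaustively dominated by a single VP node (built by VP → V NP NP), so they form a constituent.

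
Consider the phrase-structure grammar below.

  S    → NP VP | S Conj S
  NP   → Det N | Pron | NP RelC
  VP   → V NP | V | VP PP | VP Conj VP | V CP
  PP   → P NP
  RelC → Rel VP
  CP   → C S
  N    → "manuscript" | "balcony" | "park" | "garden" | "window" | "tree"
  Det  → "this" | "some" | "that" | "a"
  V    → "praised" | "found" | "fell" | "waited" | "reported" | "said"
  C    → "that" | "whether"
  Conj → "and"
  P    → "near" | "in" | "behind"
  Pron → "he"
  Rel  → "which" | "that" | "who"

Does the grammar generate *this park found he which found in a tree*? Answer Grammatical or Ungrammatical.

S
  NP
    Det: this
    N: park
  VP
    V: found
    NP
      NP
        Pron: he
      RelC
        Rel: which
        VP
          VP
            V: found
          PP
            P: in
            NP
              Det: a
              N: tree
Each bracket corresponds to one application of a listed rule, so the string is derivable from S.

Grammatical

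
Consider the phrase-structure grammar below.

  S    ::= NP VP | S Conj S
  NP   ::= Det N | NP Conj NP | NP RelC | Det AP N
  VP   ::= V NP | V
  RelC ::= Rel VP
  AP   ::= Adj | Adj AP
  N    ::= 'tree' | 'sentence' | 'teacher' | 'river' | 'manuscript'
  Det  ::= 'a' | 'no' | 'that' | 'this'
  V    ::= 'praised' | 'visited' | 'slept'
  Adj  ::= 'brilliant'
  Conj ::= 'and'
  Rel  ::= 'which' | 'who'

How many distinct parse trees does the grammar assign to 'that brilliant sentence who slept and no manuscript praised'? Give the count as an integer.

[S [NP [NP [NP [Det that] [AP [Adj brilliant]] [N sentence]] [RelC [Rel who] [VP [V slept]]]] [Conj and] [NP [Det no] [N manuscript]]] [VP [V praised]]]
No rule offers an alternative attachment or grouping for any span, so this is the only derivation.

1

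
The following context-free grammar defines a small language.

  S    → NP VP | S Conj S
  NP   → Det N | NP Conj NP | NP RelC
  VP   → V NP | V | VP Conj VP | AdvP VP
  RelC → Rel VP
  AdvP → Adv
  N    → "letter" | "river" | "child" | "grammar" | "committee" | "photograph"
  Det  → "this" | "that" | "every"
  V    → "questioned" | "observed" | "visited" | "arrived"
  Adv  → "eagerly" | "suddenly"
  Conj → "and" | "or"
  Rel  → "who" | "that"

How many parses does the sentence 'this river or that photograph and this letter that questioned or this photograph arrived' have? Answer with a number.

Two of the 9 distinct bracketings:
[S [NP [NP [Det this] [N river]] [Conj or] [NP [NP [Det that] [N photograph]] [Conj and] [NP [NP [NP [Det this] [N letter]] [RelC [Rel that] [VP [V questioned]]]] [Conj or] [NP [Det this] [N photograph]]]]] [VP [V arrived]]]
[S [NP [NP [Det this] [N river]] [Conj or] [NP [NP [NP [Det that] [N photograph]] [Conj and] [NP [NP [Det this] [N letter]] [RelC [Rel that] [VP [V questioned]]]]] [Conj or] [NP [Det this] [N photograph]]]] [VP [V arrived]]]
The trees differ in how a recursive rule is bracketed over the same span.

9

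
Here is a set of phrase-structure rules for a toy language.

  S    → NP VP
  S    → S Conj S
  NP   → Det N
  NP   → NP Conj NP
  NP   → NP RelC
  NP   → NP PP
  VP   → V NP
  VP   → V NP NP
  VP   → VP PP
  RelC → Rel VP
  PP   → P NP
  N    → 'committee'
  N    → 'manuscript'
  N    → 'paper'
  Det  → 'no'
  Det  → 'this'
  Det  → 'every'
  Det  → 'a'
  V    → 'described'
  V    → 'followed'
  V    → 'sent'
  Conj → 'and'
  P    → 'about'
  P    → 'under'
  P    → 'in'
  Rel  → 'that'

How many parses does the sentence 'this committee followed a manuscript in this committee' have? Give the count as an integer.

2

The two bracketings:
[S [NP [Det this] [N committee]] [VP [V followed] [NP [NP [Det a] [N manuscript]] [PP [P in] [NP [Det this] [N committee]]]]]]
[S [NP [Det this] [N committee]] [VP [VP [V followed] [NP [Det a] [N manuscript]]] [PP [P in] [NP [Det this] [N committee]]]]]
The difference turns on whether NP → NP PP is used at the relevant span, versus an alternative expansion of NP.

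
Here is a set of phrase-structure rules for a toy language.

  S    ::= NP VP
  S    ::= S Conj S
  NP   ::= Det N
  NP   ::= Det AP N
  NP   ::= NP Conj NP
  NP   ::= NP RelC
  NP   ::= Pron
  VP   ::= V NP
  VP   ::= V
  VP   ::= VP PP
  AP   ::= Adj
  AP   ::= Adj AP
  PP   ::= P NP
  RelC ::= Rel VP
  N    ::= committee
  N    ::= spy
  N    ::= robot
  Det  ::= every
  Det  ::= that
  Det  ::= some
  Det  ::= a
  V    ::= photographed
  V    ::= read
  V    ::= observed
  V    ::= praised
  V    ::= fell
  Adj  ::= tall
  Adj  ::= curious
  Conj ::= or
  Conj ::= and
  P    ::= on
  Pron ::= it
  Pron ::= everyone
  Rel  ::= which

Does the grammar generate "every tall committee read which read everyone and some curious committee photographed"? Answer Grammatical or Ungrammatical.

For S → NP VP, the only prefix that parses as NP is 'every tall committee', but the remainder 'read which read everyone and some curious committee photographed' is not a VP under these rules. The alternative S rule S → S Conj S likewise has no satisfying split.

Ungrammatical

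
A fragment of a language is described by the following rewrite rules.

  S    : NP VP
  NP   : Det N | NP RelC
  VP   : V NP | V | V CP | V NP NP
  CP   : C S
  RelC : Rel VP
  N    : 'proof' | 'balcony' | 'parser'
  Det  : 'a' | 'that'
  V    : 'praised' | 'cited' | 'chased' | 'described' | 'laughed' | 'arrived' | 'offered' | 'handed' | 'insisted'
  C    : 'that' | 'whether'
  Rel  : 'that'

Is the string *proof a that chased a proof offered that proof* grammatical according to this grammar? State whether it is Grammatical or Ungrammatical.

A Det word can never sit immediately before a C/Det/Rel word in any string this grammar generates, so the substring 'a that' rules out a derivation.

Ungrammatical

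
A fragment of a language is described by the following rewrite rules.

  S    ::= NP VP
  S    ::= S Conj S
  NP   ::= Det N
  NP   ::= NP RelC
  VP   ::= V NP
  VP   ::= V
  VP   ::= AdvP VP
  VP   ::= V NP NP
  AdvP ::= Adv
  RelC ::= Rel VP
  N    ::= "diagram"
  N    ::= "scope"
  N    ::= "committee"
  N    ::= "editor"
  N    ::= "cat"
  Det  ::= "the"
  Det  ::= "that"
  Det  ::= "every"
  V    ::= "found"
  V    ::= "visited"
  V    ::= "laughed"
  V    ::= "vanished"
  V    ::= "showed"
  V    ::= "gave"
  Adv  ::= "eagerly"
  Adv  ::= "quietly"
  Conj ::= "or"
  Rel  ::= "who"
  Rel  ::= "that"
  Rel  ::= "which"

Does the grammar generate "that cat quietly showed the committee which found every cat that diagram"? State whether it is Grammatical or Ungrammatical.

Grammatical

S
  NP
    Det: that
    N: cat
  VP
    AdvP
      Adv: quietly
    VP
      V: showed
      NP
        NP
          Det: the
          N: committee
        RelC
          Rel: which
          VP
            V: found
            NP
              Det: every
              N: cat
            NP
              Det: that
              N: diagram
Every word is introduced by a lexical rule and the phrasal rules combine the resulting categories into a single S.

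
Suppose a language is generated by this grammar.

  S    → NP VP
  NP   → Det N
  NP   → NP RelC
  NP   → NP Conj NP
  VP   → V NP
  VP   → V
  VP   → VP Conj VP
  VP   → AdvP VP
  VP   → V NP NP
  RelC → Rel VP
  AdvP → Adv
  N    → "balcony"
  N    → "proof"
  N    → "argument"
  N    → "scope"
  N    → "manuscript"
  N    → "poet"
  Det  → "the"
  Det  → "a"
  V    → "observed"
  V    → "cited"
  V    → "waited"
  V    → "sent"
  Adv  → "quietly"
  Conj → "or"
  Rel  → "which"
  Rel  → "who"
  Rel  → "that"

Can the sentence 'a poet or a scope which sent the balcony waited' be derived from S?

[S [NP [NP [NP [Det a] [N poet]] [Conj or] [NP [Det a] [N scope]]] [RelC [Rel which] [VP [V sent] [NP [Det the] [N balcony]]]]] [VP [V waited]]]
Each bracket corresponds to one application of a listed rule, so the string is derivable from S.

Grammatical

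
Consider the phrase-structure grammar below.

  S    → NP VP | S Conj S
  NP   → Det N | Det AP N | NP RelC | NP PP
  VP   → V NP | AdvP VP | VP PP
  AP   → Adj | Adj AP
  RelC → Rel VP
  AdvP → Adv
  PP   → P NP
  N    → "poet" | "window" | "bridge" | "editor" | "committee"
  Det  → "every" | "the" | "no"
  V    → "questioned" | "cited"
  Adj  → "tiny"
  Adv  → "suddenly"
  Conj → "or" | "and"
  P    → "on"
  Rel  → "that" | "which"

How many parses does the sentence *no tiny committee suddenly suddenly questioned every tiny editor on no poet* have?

Two of the 4 distinct bracketings:
[S [NP [Det no] [AP [Adj tiny]] [N committee]] [VP [AdvP [Adv suddenly]] [VP [AdvP [Adv suddenly]] [VP [V questioned] [NP [NP [Det every] [AP [Adj tiny]] [N editor]] [PP [P on] [NP [Det no] [N poet]]]]]]]]
[S [NP [Det no] [AP [Adj tiny]] [N committee]] [VP [AdvP [Adv suddenly]] [VP [AdvP [Adv suddenly]] [VP [VP [V questioned] [NP [Det every] [AP [Adj tiny]] [N editor]]] [PP [P on] [NP [Det no] [N poet]]]]]]]
The difference turns on whether NP → NP PP is used at the relevant span, versus an alternative expansion of NP.

4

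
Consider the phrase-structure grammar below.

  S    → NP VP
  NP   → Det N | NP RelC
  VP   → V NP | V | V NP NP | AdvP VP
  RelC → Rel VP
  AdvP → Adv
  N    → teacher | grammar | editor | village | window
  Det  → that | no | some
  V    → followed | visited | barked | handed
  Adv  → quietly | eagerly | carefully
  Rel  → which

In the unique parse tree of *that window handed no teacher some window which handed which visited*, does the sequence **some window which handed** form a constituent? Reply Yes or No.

[S [NP [Det that] [N window]] [VP [V handed] [NP [Det no] [N teacher]] [NP [NP [NP [Det some] [N window]] [RelC [Rel which] [VP [V handed]]]] [RelC [Rel which] [VP [V visited]]]]]]
The words 'some window which handed' are exhaustively dominated by a single NP node (built by NP → NP RelC), so they form a constituent.

Yes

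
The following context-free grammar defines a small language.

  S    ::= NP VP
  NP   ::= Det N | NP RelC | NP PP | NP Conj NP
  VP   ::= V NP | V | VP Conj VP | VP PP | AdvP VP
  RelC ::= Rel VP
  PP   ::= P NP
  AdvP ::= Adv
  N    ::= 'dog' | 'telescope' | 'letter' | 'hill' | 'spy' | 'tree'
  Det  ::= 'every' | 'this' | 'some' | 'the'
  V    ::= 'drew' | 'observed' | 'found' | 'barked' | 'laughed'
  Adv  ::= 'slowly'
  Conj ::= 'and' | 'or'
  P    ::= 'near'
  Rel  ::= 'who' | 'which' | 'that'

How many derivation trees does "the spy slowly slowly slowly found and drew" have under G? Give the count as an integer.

Two of the 4 distinct bracketings:
[S [NP [Det the] [N spy]] [VP [VP [AdvP [Adv slowly]] [VP [AdvP [Adv slowly]] [VP [AdvP [Adv slowly]] [VP [V found]]]]] [Conj and] [VP [V drew]]]]
[S [NP [Det the] [N spy]] [VP [AdvP [Adv slowly]] [VP [VP [AdvP [Adv slowly]] [VP [AdvP [Adv slowly]] [VP [V found]]]] [Conj and] [VP [V drew]]]]]
The trees differ in how a recursive rule is bracketed over the same span.

4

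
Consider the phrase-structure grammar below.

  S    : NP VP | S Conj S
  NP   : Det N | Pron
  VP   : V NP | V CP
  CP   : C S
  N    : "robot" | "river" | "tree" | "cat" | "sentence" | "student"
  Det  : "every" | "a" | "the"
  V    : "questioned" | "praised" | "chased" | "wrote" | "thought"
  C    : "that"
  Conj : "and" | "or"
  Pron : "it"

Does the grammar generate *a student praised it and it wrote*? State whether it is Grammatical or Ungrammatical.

For S → NP VP, the only prefix that parses as NP is 'a student', but the remainder 'praised it and it wrote' is not a VP under these rules. The alternative S rule S → S Conj S likewise has no satisfying split.

Ungrammatical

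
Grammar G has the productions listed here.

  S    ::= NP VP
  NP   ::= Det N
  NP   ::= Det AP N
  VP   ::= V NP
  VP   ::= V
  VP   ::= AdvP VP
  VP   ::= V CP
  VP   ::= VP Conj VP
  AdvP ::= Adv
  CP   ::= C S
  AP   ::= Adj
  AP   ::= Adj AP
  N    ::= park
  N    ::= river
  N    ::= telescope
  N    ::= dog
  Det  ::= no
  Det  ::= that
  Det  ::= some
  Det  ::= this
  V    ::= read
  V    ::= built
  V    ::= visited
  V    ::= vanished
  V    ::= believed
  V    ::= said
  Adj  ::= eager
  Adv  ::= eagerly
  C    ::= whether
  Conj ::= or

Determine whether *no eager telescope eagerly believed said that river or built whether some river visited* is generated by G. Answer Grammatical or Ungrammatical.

A V word can never sit immediately before a V word in any string this grammar generates, so the substring 'believed said' rules out a derivation.

Ungrammatical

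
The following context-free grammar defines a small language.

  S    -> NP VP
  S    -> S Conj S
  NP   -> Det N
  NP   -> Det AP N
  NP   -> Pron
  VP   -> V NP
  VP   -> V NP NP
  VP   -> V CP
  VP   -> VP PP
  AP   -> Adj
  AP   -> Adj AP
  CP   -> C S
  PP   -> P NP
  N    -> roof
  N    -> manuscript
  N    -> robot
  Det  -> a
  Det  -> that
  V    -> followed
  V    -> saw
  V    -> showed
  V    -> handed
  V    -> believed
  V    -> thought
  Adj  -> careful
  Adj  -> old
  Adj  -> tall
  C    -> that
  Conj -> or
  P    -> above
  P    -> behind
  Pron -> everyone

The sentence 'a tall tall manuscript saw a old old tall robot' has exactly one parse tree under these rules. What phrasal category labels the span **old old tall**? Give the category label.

[S [NP [Det a] [AP [Adj tall] [AP [Adj tall]]] [N manuscript]] [VP [V saw] [NP [Det a] [AP [Adj old] [AP [Adj old] [AP [Adj tall]]]] [N robot]]]]
The span 'old old tall' is the AP node built by AP → Adj AP.

AP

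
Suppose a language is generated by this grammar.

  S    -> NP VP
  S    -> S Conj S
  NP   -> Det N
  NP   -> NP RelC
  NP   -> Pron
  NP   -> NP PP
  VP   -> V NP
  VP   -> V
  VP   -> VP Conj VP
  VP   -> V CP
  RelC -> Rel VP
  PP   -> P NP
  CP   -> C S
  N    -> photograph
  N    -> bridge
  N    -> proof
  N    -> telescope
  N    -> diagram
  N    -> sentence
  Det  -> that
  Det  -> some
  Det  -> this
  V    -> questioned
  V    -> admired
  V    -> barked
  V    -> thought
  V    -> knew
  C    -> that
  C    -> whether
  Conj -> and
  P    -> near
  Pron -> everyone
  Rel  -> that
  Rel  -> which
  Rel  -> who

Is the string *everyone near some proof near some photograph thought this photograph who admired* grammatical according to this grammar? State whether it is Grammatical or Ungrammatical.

S
  NP
    NP
      Pron: everyone
    PP
      P: near
      NP
        NP
          Det: some
          N: proof
        PP
          P: near
          NP
            Det: some
            N: photograph
  VP
    V: thought
    NP
      NP
        Det: this
        N: photograph
      RelC
        Rel: who
        VP
          V: admired
The bracketing above is licensed at every node by one of the given productions, with S at the root.

Grammatical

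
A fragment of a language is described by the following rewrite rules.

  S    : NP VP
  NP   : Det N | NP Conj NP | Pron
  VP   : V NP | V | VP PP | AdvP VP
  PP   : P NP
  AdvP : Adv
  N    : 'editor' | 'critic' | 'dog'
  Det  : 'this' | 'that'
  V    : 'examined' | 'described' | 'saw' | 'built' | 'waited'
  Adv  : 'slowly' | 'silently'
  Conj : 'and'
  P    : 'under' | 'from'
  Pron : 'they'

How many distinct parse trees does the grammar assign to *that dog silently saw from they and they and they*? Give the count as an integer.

Two of the 4 distinct bracketings:
[S [NP [Det that] [N dog]] [VP [VP [AdvP [Adv silently]] [VP [V saw]]] [PP [P from] [NP [NP [Pron they]] [Conj and] [NP [NP [Pron they]] [Conj and] [NP [Pron they]]]]]]]
[S [NP [Det that] [N dog]] [VP [VP [AdvP [Adv silently]] [VP [V saw]]] [PP [P from] [NP [NP [NP [Pron they]] [Conj and] [NP [Pron they]]] [Conj and] [NP [Pron they]]]]]]
The trees differ in how a recursive rule is bracketed over the same span.

4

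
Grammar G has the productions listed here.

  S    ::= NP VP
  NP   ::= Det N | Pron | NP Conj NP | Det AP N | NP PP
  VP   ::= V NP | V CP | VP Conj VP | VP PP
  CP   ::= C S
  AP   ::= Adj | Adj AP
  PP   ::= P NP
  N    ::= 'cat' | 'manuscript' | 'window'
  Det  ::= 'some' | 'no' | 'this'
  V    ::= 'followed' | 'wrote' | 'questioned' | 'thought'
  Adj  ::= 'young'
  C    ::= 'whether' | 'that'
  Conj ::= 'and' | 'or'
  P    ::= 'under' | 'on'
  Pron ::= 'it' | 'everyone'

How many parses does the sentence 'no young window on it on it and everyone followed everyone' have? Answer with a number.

5

Two of the 5 distinct bracketings:
[S [NP [NP [NP [Det no] [AP [Adj young]] [N window]] [PP [P on] [NP [NP [Pron it]] [PP [P on] [NP [Pron it]]]]]] [Conj and] [NP [Pron everyone]]] [VP [V followed] [NP [Pron everyone]]]]
[S [NP [NP [NP [NP [Det no] [AP [Adj young]] [N window]] [PP [P on] [NP [Pron it]]]] [PP [P on] [NP [Pron it]]]] [Conj and] [NP [Pron everyone]]] [VP [V followed] [NP [Pron everyone]]]]
The trees differ in how a recursive rule is bracketed over the same span.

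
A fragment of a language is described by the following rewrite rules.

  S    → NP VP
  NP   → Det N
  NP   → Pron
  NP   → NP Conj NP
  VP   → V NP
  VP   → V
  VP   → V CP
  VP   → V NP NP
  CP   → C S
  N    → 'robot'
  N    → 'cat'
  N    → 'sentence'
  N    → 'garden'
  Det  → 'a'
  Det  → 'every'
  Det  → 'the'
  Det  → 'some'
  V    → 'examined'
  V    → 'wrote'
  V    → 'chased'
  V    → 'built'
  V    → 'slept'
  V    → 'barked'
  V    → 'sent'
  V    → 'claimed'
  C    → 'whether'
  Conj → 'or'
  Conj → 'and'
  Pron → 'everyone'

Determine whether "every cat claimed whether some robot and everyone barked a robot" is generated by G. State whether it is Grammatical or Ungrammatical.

S
  NP
    Det: every
    N: cat
  VP
    V: claimed
    CP
      C: whether
      S
        NP
          NP
            Det: some
            N: robot
          Conj: and
          NP
            Pron: everyone
        VP
          V: barked
          NP
            Det: a
            N: robot
Every word is introduced by a lexical rule and the phrasal rules combine the resulting categories into a single S.

Grammatical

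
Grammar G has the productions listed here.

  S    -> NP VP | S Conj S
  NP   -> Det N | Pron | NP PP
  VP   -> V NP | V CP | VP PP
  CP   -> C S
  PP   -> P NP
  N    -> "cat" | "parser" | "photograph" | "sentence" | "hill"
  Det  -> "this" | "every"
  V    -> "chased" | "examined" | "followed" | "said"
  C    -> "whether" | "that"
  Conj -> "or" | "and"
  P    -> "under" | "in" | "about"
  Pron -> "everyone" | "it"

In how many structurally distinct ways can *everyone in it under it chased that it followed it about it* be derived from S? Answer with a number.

Two of the 6 distinct bracketings:
[S [NP [NP [Pron everyone]] [PP [P in] [NP [NP [Pron it]] [PP [P under] [NP [Pron it]]]]]] [VP [V chased] [CP [C that] [S [NP [Pron it]] [VP [V followed] [NP [NP [Pron it]] [PP [P about] [NP [Pron it]]]]]]]]]
[S [NP [NP [Pron everyone]] [PP [P in] [NP [NP [Pron it]] [PP [P under] [NP [Pron it]]]]]] [VP [V chased] [CP [C that] [S [NP [Pron it]] [VP [VP [V followed] [NP [Pron it]]] [PP [P about] [NP [Pron it]]]]]]]]
The difference turns on whether VP → VP PP is used at the relevant span, versus an alternative expansion of VP.

6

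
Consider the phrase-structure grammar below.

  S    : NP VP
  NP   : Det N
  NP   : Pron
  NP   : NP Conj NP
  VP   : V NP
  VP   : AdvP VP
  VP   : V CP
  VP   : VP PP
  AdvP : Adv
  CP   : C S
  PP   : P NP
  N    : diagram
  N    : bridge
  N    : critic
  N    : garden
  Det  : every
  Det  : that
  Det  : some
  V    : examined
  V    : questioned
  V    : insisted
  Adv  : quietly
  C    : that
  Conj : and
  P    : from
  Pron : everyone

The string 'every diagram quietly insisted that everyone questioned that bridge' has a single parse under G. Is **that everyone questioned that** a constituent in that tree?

[S [NP [Det every] [N diagram]] [VP [AdvP [Adv quietly]] [VP [V insisted] [CP [C that] [S [NP [Pron everyone]] [VP [V questioned] [NP [Det that] [N bridge]]]]]]]]
The smallest constituent containing 'that everyone questioned that' is the CP spanning 'that everyone questioned that bridge'; no single node in the tree dominates exactly the given words.

No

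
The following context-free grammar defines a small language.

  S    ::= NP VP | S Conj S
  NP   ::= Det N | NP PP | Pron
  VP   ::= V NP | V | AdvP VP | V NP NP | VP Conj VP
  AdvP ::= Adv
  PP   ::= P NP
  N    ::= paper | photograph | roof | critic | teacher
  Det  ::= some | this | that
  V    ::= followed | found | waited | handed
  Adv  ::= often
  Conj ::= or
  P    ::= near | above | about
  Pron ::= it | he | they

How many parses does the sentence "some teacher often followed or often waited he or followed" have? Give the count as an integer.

7

Two of the 7 distinct bracketings:
[S [NP [Det some] [N teacher]] [VP [AdvP [Adv often]] [VP [VP [V followed]] [Conj or] [VP [AdvP [Adv often]] [VP [VP [V waited] [NP [Pron he]]] [Conj or] [VP [V followed]]]]]]]
[S [NP [Det some] [N teacher]] [VP [AdvP [Adv often]] [VP [VP [V followed]] [Conj or] [VP [VP [AdvP [Adv often]] [VP [V waited] [NP [Pron he]]]] [Conj or] [VP [V followed]]]]]]
The trees differ in how a recursive rule is bracketed over the same span.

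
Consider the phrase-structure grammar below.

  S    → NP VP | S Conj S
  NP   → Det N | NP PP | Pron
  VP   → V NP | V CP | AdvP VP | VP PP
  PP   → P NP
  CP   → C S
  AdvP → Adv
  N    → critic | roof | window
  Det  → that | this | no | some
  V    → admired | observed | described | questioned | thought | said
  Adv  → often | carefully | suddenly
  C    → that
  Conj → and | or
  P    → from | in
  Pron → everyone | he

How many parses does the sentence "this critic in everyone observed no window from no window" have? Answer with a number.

The two bracketings:
[S [NP [NP [Det this] [N critic]] [PP [P in] [NP [Pron everyone]]]] [VP [V observed] [NP [NP [Det no] [N window]] [PP [P from] [NP [Det no] [N window]]]]]]
[S [NP [NP [Det this] [N critic]] [PP [P in] [NP [Pron everyone]]]] [VP [VP [V observed] [NP [Det no] [N window]]] [PP [P from] [NP [Det no] [N window]]]]]
The difference turns on whether VP → VP PP is used at the relevant span, versus an alternative expansion of VP.

2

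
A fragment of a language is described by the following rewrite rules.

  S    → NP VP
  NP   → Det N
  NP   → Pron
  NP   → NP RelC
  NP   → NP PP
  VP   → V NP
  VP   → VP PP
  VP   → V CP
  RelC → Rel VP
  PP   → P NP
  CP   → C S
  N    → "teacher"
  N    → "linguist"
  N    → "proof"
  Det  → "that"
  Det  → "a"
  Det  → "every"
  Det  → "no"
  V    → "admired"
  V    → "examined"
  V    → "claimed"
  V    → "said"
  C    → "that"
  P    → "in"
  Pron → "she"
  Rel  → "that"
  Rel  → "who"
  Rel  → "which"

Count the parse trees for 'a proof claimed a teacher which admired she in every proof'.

Two of the 4 distinct bracketings:
[S [NP [Det a] [N proof]] [VP [V claimed] [NP [NP [Det a] [N teacher]] [RelC [Rel which] [VP [V admired] [NP [NP [Pron she]] [PP [P in] [NP [Det every] [N proof]]]]]]]]]
[S [NP [Det a] [N proof]] [VP [V claimed] [NP [NP [Det a] [N teacher]] [RelC [Rel which] [VP [VP [V admired] [NP [Pron she]]] [PP [P in] [NP [Det every] [N proof]]]]]]]]
The difference turns on whether NP → NP PP is used at the relevant span, versus an alternative expansion of NP.

4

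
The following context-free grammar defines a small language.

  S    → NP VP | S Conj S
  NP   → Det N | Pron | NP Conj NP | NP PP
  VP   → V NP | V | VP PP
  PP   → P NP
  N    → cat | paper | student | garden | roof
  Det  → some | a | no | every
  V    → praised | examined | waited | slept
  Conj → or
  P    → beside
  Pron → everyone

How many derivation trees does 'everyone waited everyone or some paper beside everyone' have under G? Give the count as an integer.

Two of the 3 distinct bracketings:
[S [NP [Pron everyone]] [VP [V waited] [NP [NP [Pron everyone]] [Conj or] [NP [NP [Det some] [N paper]] [PP [P beside] [NP [Pron everyone]]]]]]]
[S [NP [Pron everyone]] [VP [V waited] [NP [NP [NP [Pron everyone]] [Conj or] [NP [Det some] [N paper]]] [PP [P beside] [NP [Pron everyone]]]]]]
The trees differ in how a recursive rule is bracketed over the same span.

3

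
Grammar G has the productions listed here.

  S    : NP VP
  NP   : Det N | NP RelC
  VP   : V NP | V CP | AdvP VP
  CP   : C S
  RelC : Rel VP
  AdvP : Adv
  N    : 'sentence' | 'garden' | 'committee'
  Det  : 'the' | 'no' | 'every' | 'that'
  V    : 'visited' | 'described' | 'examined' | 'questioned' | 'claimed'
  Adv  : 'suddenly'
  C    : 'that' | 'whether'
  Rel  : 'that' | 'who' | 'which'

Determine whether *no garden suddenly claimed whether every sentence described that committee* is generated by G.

S
  NP
    Det: no
    N: garden
  VP
    AdvP
      Adv: suddenly
    VP
      V: claimed
      CP
        C: whether
        S
          NP
            Det: every
            N: sentence
          VP
            V: described
            NP
              Det: that
              N: committee
Each bracket corresponds to one application of a listed rule, so the string is derivable from S.

Grammatical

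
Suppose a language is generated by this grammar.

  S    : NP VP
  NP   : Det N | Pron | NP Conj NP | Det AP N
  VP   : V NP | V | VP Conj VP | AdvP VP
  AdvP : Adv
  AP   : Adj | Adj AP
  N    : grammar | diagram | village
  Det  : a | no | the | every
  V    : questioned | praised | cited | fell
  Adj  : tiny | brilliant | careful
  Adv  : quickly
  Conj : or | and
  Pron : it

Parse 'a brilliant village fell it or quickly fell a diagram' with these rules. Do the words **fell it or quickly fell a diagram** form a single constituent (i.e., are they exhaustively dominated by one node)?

[S [NP [Det a] [AP [Adj brilliant]] [N village]] [VP [VP [V fell] [NP [Pron it]]] [Conj or] [VP [AdvP [Adv quickly]] [VP [V fell] [NP [Det a] [N diagram]]]]]]
The words 'fell it or quickly fell a diagram' are exhaustively dominated by a single VP node (built by VP → VP Conj VP), so they form a constituent.

Yes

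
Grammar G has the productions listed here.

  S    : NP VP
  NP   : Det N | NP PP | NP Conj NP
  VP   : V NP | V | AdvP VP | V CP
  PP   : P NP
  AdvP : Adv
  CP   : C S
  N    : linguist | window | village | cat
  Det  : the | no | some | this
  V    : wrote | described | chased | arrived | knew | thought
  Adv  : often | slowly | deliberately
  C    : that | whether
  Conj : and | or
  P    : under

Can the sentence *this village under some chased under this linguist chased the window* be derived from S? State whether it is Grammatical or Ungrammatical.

Ungrammatical

A Det word can never sit immediately before a V word in any string this grammar generates, so the substring 'some chased' rules out a derivation.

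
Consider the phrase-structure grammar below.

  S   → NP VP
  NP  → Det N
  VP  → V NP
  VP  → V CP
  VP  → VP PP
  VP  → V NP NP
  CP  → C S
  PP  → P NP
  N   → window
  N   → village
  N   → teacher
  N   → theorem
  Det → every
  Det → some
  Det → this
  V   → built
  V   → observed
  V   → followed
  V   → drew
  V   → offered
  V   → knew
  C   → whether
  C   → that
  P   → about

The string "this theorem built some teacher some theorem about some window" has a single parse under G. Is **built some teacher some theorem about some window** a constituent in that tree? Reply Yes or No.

[S [NP [Det this] [N theorem]] [VP [VP [V built] [NP [Det some] [N teacher]] [NP [Det some] [N theorem]]] [PP [P about] [NP [Det some] [N window]]]]]
The words 'built some teacher some theorem about some window' are exhaustively dominated by a single VP node (built by VP → VP PP), so they form a constituent.

Yes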